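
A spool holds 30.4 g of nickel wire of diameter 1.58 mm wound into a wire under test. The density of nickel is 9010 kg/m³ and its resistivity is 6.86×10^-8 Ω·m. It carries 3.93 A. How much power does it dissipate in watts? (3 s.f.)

A = π(d/2)² = π(7.9000e-04 m)² = 1.9607e-06 m²
L = m/(density·A) = 0.0304/(9010×1.9607e-06) = 1.721 m
R = ρL/A = (6.86×10^-8)(1.721)/(1.9607e-06) = 0.06021 Ω
P = I²R = (3.93)² × 0.06021 = 0.930 W

0.930 W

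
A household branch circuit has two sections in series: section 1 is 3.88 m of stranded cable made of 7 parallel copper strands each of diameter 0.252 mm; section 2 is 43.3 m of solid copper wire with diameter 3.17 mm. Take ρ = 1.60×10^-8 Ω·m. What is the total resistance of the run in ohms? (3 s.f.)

Section 1: A_strand = π(1.2600e-04)² = 4.988e-08 m²; R₁ = ρL/(N·A_s) = (1.60×10^-8)(3.88)/(7×4.988e-08) = 0.1778 Ω
Section 2: A = π(d/2)² = π(1.5850e-03 m)² = 7.892e-06 m²
R₂ = (1.60×10^-8)(43.3)/(7.892e-06) = 0.08778 Ω
R = R₁ + R₂ = 0.266 Ω

0.266 Ω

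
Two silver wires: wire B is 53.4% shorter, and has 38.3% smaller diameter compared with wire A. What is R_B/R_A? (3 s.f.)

1.22

R ∝ L/d², so R_B/R_A = (1 − 53.4/100) × (1 − 38.3/100)⁻²
= 0.466 × 2.627 = 1.22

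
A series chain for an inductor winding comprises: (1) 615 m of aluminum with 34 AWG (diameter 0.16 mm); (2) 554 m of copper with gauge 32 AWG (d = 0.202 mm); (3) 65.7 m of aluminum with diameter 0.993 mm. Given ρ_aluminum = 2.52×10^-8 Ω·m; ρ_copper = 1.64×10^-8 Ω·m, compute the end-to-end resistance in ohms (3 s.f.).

1060 Ω

Seg 1: A = π(0.16/2 mm)² = π(8.0000e-05 m)² = 2.011e-08 m²
R_1 = (2.52×10^-8)(615)/(2.011e-08) = 770.8 Ω
Seg 2: A = π(0.202/2 mm)² = π(1.0100e-04 m)² = 3.205e-08 m²
R_2 = (1.64×10^-8)(554)/(3.205e-08) = 283.5 Ω
Seg 3: A = π(d/2)² = π(4.9650e-04 m)² = 7.744e-07 m²
R_3 = (2.52×10^-8)(65.7)/(7.744e-07) = 2.138 Ω
R_total = R_1 + R_2 + R_3 = 1060 Ω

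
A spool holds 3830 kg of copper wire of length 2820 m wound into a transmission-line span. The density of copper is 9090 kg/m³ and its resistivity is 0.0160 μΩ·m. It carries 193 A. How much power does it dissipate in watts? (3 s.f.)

ρ = 0.0160 μΩ·m = 1.60×10^-8 Ω·m
A = m/(density·L) = 3830/(9090×2820) = 1.4941e-04 m²
R = ρL/A = (1.60×10^-8)(2820)/(1.4941e-04) = 0.302 Ω
P = I²R = (193)² × 0.302 = 11200 W

11200 W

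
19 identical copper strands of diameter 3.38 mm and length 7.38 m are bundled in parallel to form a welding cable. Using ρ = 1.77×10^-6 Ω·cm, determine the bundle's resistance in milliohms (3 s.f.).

0.766 mΩ

ρ = 1.77×10^-6 Ω·cm = 1.77×10^-8 Ω·m
A_strand = π(1.6900e-03 m)² = 8.973e-06 m²
R_strand = ρL/A = (1.77×10^-8)(7.38)/(8.973e-06) = 0.01456 Ω
R_total = R_strand/N = 0.01456/19 = 0.766 mΩ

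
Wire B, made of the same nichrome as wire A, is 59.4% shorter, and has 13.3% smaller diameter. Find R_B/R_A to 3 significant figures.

R ∝ L/d², so R_B/R_A = (1 − 59.4/100) × (1 − 13.3/100)⁻²
= 0.406 × 1.33 = 0.540

0.540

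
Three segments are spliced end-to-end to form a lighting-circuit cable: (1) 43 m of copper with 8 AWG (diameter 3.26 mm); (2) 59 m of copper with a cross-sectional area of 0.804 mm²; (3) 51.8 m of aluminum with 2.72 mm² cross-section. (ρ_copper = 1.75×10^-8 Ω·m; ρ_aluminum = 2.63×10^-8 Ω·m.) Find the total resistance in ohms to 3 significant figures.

Seg 1: A = π(3.26/2 mm)² = π(1.6300e-03 m)² = 8.347e-06 m²
R_1 = (1.75×10^-8)(43)/(8.347e-06) = 0.09015 Ω
Seg 2: A = 0.804 mm² = 8.040e-07 m²
R_2 = (1.75×10^-8)(59)/(8.040e-07) = 1.284 Ω
Seg 3: A = 2.72 mm² = 2.720e-06 m²
R_3 = (2.63×10^-8)(51.8)/(2.720e-06) = 0.5009 Ω
R_total = R_1 + R_2 + R_3 = 1.88 Ω

1.88 Ω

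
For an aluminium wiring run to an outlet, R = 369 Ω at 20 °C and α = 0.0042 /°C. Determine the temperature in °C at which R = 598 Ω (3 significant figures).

R = R₀(1 + α(T − T₀)) ⇒ T = T₀ + (R/R₀ − 1)/α
T = 20 + (598/369 − 1)/0.0042 = 20 + (0.6206)/0.0042 = 168 °C

168 °C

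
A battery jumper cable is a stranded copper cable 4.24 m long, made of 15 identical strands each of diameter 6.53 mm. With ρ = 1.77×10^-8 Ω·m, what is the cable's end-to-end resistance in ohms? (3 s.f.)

1.49×10^-4 Ω

A_strand = π(3.2650e-03 m)² = 3.349e-05 m²
R_strand = ρL/A = (1.77×10^-8)(4.24)/(3.349e-05) = 0.002241 Ω
R_total = R_strand/N = 0.002241/15 = 1.49×10^-4 Ω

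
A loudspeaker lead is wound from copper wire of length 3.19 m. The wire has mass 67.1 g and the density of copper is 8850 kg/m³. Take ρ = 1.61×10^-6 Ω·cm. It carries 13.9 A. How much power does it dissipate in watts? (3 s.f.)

4.18 W

ρ = 1.61×10^-6 Ω·cm = 1.61×10^-8 Ω·m
A = m/(density·L) = 0.0671/(8850×3.19) = 2.3768e-06 m²
R = ρL/A = (1.61×10^-8)(3.19)/(2.3768e-06) = 0.02161 Ω
P = I²R = (13.9)² × 0.02161 = 4.18 W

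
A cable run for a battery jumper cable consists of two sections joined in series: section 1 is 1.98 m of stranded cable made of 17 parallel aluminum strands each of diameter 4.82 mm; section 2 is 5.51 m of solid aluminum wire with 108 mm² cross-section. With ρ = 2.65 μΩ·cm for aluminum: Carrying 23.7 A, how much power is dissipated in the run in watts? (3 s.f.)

0.854 W

ρ = 2.65 μΩ·cm = 2.65×10^-8 Ω·m
Section 1: A_strand = π(2.4100e-03)² = 1.825e-05 m²; R₁ = ρL/(N·A_s) = (2.65×10^-8)(1.98)/(17×1.825e-05) = 1.692×10^-4 Ω
Section 2: A = 108 mm² = 1.080e-04 m²
R₂ = (2.65×10^-8)(5.51)/(1.080e-04) = 0.001352 Ω
R = R₁ + R₂ = 0.001521 Ω
P = I²R = (23.7)² × 0.001521 = 0.854 W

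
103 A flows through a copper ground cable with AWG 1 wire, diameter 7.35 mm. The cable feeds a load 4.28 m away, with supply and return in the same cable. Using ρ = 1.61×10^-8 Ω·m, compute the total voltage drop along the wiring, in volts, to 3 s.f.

A = π(7.35/2 mm)² = π(3.6750e-03 m)² = 4.243e-05 m²
Total conductor length (both ways) L = 2 × 4.28 = 8.56 m
R = ρL/A = (1.61×10^-8)(8.56)/(4.243e-05) = 0.003248 Ω
V = IR = 103 × 0.003248 = 0.335 V

0.335 V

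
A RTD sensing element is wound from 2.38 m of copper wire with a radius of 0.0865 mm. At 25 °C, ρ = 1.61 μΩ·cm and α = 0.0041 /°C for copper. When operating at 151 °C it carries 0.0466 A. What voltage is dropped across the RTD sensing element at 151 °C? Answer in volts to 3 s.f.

ρ = 1.61 μΩ·cm = 1.61×10^-8 Ω·m
A = πr² = π(8.6500e-05 m)² = 2.351e-08 m²
R₍25₎ = ρL/A = (1.61×10^-8)(2.38)/(2.351e-08) = 1.63 Ω
R₍151₎ = R₍25₎(1 + αΔT) = 1.63 × (1 + 0.0041×126) = 2.472 Ω
V = IR = 0.0466 × 2.472 = 0.115 V

0.115 V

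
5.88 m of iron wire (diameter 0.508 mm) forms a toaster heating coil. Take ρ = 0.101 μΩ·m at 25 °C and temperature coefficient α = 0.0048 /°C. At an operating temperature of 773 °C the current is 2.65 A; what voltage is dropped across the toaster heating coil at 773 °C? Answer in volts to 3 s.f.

35.6 V

ρ = 0.101 μΩ·m = 1.01×10^-7 Ω·m
A = π(d/2)² = π(2.5400e-04 m)² = 2.027e-07 m²
R₍25₎ = ρL/A = (1.01×10^-7)(5.88)/(2.027e-07) = 2.93 Ω
R₍773₎ = R₍25₎(1 + αΔT) = 2.93 × (1 + 0.0048×748) = 13.45 Ω
V = IR = 2.65 × 13.45 = 35.6 V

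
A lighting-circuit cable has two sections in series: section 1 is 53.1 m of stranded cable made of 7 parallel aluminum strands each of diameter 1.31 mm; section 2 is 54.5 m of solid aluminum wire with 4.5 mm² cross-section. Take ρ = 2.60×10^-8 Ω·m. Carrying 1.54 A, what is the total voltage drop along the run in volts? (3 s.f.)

Section 1: A_strand = π(6.5500e-04)² = 1.348e-06 m²; R₁ = ρL/(N·A_s) = (2.60×10^-8)(53.1)/(7×1.348e-06) = 0.1463 Ω
Section 2: A = 4.5 mm² = 4.500e-06 m²
R₂ = (2.60×10^-8)(54.5)/(4.500e-06) = 0.3149 Ω
R = R₁ + R₂ = 0.4612 Ω
V = IR = 1.54 × 0.4612 = 0.710 V

0.710 V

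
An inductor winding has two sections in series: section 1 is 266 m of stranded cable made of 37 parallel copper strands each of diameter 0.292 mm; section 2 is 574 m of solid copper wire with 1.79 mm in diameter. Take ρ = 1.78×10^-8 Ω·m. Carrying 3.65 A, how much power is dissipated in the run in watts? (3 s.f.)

Section 1: A_strand = π(1.4600e-04)² = 6.697e-08 m²; R₁ = ρL/(N·A_s) = (1.78×10^-8)(266)/(37×6.697e-08) = 1.911 Ω
Section 2: A = π(d/2)² = π(8.9500e-04 m)² = 2.516e-06 m²
R₂ = (1.78×10^-8)(574)/(2.516e-06) = 4.06 Ω
R = R₁ + R₂ = 5.971 Ω
P = I²R = (3.65)² × 5.971 = 79.5 W

79.5 W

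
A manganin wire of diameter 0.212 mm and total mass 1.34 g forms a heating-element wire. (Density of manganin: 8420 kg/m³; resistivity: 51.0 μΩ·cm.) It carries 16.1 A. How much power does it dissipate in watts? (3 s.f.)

ρ = 51.0 μΩ·cm = 5.10×10^-7 Ω·m
A = π(d/2)² = π(1.0600e-04 m)² = 3.5299e-08 m²
L = m/(density·A) = 0.00134/(8420×3.5299e-08) = 4.508 m
R = ρL/A = (5.10×10^-7)(4.508)/(3.5299e-08) = 65.14 Ω
P = I²R = (16.1)² × 65.14 = 16900 W

16900 W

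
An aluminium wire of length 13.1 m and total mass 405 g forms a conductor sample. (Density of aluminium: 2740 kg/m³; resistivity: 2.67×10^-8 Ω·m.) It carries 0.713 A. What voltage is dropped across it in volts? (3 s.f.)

A = m/(density·L) = 0.405/(2740×13.1) = 1.1283e-05 m²
R = ρL/A = (2.67×10^-8)(13.1)/(1.1283e-05) = 0.031 Ω
V = IR = 0.713 × 0.031 = 0.0221 V

0.0221 V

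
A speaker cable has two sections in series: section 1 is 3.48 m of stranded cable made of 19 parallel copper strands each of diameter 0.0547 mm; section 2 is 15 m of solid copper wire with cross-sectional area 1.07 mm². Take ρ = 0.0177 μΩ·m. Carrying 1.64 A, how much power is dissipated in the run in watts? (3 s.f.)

ρ = 0.0177 μΩ·m = 1.77×10^-8 Ω·m
Section 1: A_strand = π(2.7350e-05)² = 2.350e-09 m²; R₁ = ρL/(N·A_s) = (1.77×10^-8)(3.48)/(19×2.350e-09) = 1.38 Ω
Section 2: A = 1.07 mm² = 1.070e-06 m²
R₂ = (1.77×10^-8)(15)/(1.070e-06) = 0.2481 Ω
R = R₁ + R₂ = 1.628 Ω
P = I²R = (1.64)² × 1.628 = 4.38 W

4.38 W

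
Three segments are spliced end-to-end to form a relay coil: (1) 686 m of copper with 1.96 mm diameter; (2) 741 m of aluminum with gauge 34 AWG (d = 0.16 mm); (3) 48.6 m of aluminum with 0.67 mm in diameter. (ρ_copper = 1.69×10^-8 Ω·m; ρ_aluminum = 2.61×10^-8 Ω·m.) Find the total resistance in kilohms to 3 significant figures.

0.969 kΩ

Seg 1: A = π(d/2)² = π(9.8000e-04 m)² = 3.017e-06 m²
R_1 = (1.69×10^-8)(686)/(3.017e-06) = 3.842 Ω
Seg 2: A = π(0.16/2 mm)² = π(8.0000e-05 m)² = 2.011e-08 m²
R_2 = (2.61×10^-8)(741)/(2.011e-08) = 961.9 Ω
Seg 3: A = π(d/2)² = π(3.3500e-04 m)² = 3.526e-07 m²
R_3 = (2.61×10^-8)(48.6)/(3.526e-07) = 3.598 Ω
R_total = R_1 + R_2 + R_3 = 0.969 kΩ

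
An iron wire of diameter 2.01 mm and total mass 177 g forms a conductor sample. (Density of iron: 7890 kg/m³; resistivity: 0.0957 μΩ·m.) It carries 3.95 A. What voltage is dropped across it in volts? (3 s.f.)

0.842 V

ρ = 0.0957 μΩ·m = 9.57×10^-8 Ω·m
A = π(d/2)² = π(1.0050e-03 m)² = 3.1731e-06 m²
L = m/(density·A) = 0.177/(7890×3.1731e-06) = 7.07 m
R = ρL/A = (9.57×10^-8)(7.07)/(3.1731e-06) = 0.2132 Ω
V = IR = 3.95 × 0.2132 = 0.842 V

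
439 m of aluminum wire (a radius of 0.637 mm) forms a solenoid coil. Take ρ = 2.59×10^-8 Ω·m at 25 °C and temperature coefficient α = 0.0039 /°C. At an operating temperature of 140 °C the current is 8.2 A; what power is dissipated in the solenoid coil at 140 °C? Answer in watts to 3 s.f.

869 W

A = πr² = π(6.3700e-04 m)² = 1.275e-06 m²
R₍25₎ = ρL/A = (2.59×10^-8)(439)/(1.275e-06) = 8.919 Ω
R₍140₎ = R₍25₎(1 + αΔT) = 8.919 × (1 + 0.0039×115) = 12.92 Ω
P = I²R = (8.2)² × 12.92 = 869 W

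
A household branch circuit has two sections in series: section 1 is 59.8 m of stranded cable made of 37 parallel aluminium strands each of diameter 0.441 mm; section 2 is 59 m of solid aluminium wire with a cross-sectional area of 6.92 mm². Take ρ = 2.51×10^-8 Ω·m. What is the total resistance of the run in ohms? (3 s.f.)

0.480 Ω

Section 1: A_strand = π(2.2050e-04)² = 1.527e-07 m²; R₁ = ρL/(N·A_s) = (2.51×10^-8)(59.8)/(37×1.527e-07) = 0.2656 Ω
Section 2: A = 6.92 mm² = 6.920e-06 m²
R₂ = (2.51×10^-8)(59)/(6.920e-06) = 0.214 Ω
R = R₁ + R₂ = 0.480 Ω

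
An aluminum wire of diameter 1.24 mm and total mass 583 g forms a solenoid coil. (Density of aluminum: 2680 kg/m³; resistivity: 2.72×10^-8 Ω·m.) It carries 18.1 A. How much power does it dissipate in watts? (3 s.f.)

1330 W

A = π(d/2)² = π(6.2000e-04 m)² = 1.2076e-06 m²
L = m/(density·A) = 0.583/(2680×1.2076e-06) = 180.1 m
R = ρL/A = (2.72×10^-8)(180.1)/(1.2076e-06) = 4.057 Ω
P = I²R = (18.1)² × 4.057 = 1330 W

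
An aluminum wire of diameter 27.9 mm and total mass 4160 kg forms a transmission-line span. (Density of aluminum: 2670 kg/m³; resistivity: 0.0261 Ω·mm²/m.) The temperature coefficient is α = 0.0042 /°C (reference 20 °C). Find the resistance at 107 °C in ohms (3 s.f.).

0.149 Ω

ρ = 0.0261 Ω·mm²/m = 2.61×10^-8 Ω·m
A = π(d/2)² = π(1.3950e-02 m)² = 6.1136e-04 m²
L = m/(density·A) = 4160/(2670×6.1136e-04) = 2548 m
R = ρL/A = (2.61×10^-8)(2548)/(6.1136e-04) = 0.1088 Ω
R(107 °C) = 0.1088 × (1 + 0.0042×87) = 0.149 Ω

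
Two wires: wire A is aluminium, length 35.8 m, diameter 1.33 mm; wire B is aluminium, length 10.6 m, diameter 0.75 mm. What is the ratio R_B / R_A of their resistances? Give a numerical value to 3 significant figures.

R ∝ ρL/d², so R_B/R_A = (L_B/L_A) × (d_A/d_B)²
= (10.6/35.8) × (1.33/0.75)² = 0.931

0.931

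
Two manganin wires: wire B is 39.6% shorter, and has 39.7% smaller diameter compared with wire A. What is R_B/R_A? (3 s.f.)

1.66

R ∝ L/d², so R_B/R_A = (1 − 39.6/100) × (1 − 39.7/100)⁻²
= 0.604 × 2.75 = 1.66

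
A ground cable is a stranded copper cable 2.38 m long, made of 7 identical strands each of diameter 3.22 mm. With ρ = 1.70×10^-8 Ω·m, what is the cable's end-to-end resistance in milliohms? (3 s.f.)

A_strand = π(1.6100e-03 m)² = 8.143e-06 m²
R_strand = ρL/A = (1.70×10^-8)(2.38)/(8.143e-06) = 0.004968 Ω
R_total = R_strand/N = 0.004968/7 = 0.710 mΩ

0.710 mΩ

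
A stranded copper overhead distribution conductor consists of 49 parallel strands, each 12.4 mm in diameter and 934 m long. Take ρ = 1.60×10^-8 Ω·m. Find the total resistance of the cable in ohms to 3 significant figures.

A_strand = π(6.2000e-03 m)² = 1.208e-04 m²
R_strand = ρL/A = (1.60×10^-8)(934)/(1.208e-04) = 0.1237 Ω
R_total = R_strand/N = 0.1237/49 = 0.00253 Ω

0.00253 Ω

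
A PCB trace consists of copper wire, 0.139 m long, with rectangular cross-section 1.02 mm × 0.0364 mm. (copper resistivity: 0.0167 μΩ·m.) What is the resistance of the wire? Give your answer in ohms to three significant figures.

0.0625 Ω

ρ = 0.0167 μΩ·m = 1.67×10^-8 Ω·m
A = 1.02 × 0.0364 mm² = 0.0371 mm² = 3.713e-08 m²
R = ρL/A = (1.67×10^-8)(0.139 m)/(3.713e-08 m²) = 0.0625 Ω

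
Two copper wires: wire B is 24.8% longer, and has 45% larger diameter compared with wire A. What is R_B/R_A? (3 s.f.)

0.594

R ∝ L/d², so R_B/R_A = (1 + 24.8/100) × (1 + 45/100)⁻²
= 1.248 × 0.4756 = 0.594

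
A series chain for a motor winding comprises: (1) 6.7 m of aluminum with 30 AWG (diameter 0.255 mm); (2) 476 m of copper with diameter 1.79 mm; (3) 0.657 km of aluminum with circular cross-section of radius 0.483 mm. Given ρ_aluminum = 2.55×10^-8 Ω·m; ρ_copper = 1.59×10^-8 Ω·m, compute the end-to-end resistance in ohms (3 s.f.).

Seg 1: A = π(0.255/2 mm)² = π(1.2750e-04 m)² = 5.107e-08 m²
R_1 = (2.55×10^-8)(6.7)/(5.107e-08) = 3.345 Ω
Seg 2: A = π(d/2)² = π(8.9500e-04 m)² = 2.516e-06 m²
R_2 = (1.59×10^-8)(476)/(2.516e-06) = 3.008 Ω
Seg 3: A = πr² = π(4.8300e-04 m)² = 7.329e-07 m²
R_3 = (2.55×10^-8)(657)/(7.329e-07) = 22.86 Ω
R_total = R_1 + R_2 + R_3 = 29.2 Ω

29.2 Ω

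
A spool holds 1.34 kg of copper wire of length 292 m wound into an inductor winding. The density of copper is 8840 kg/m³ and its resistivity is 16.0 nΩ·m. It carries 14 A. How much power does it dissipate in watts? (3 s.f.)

1760 W

ρ = 16.0 nΩ·m = 1.60×10^-8 Ω·m
A = m/(density·L) = 1.34/(8840×292) = 5.1912e-07 m²
R = ρL/A = (1.60×10^-8)(292)/(5.1912e-07) = 9 Ω
P = I²R = (14)² × 9 = 1760 W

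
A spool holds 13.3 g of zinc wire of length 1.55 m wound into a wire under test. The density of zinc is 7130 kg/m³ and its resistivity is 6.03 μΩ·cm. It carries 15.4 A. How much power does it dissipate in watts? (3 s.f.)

18.4 W

ρ = 6.03 μΩ·cm = 6.03×10^-8 Ω·m
A = m/(density·L) = 0.0133/(7130×1.55) = 1.2035e-06 m²
R = ρL/A = (6.03×10^-8)(1.55)/(1.2035e-06) = 0.07766 Ω
P = I²R = (15.4)² × 0.07766 = 18.4 W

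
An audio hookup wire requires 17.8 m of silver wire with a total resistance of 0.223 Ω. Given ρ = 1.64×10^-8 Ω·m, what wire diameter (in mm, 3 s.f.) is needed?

1.29 mm

A = ρL/R = (1.64×10^-8)(17.8)/(0.223) = 1.309e-06 m²
d = 2√(A/π) = 1.291e-03 m = 1.29 mm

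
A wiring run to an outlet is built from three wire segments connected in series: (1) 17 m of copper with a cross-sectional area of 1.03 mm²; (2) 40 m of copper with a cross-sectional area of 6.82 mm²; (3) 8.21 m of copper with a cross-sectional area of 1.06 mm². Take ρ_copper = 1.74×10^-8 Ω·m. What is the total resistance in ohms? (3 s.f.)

0.524 Ω

Seg 1: A = 1.03 mm² = 1.030e-06 m²
R_1 = (1.74×10^-8)(17)/(1.030e-06) = 0.2872 Ω
Seg 2: A = 6.82 mm² = 6.820e-06 m²
R_2 = (1.74×10^-8)(40)/(6.820e-06) = 0.1021 Ω
Seg 3: A = 1.06 mm² = 1.060e-06 m²
R_3 = (1.74×10^-8)(8.21)/(1.060e-06) = 0.1348 Ω
R_total = R_1 + R_2 + R_3 = 0.524 Ω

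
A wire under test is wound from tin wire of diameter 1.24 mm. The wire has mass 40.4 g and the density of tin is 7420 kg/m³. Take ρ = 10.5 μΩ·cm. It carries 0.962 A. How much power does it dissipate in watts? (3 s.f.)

ρ = 10.5 μΩ·cm = 1.05×10^-7 Ω·m
A = π(d/2)² = π(6.2000e-04 m)² = 1.2076e-06 m²
L = m/(density·A) = 0.0404/(7420×1.2076e-06) = 4.509 m
R = ρL/A = (1.05×10^-7)(4.509)/(1.2076e-06) = 0.392 Ω
P = I²R = (0.962)² × 0.392 = 0.363 W

0.363 W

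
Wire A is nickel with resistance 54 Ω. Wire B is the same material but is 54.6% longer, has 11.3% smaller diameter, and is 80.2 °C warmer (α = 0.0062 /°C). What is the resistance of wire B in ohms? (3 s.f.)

159 Ω

R ∝ ρL/d² with ρ ∝ (1+αΔT), so R_B/R_A = (1 + 54.6/100) × (1 − 11.3/100)⁻² × (1 + 0.0062×80.2)
= 1.546 × 1.271 × 1.497 = 2.942
R_B = 2.942 × 54 = 159 Ω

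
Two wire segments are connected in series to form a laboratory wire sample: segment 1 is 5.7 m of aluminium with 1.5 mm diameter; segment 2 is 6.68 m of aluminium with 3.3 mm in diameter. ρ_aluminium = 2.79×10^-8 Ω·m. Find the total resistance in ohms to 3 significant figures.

0.112 Ω

Segment 1: A = π(d/2)² = π(7.5000e-04 m)² = 1.767e-06 m²
R₁ = ρL/A = (2.79×10^-8)(5.7)/(1.767e-06) = 0.08999 Ω
Segment 2: A = π(d/2)² = π(1.6500e-03 m)² = 8.553e-06 m²
R₂ = (2.79×10^-8)(6.68)/(8.553e-06) = 0.02179 Ω
R = R₁ + R₂ = 0.112 Ω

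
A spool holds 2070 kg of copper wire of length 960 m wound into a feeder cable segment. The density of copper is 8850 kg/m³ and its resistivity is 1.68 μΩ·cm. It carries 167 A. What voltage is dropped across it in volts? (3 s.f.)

11.1 V

ρ = 1.68 μΩ·cm = 1.68×10^-8 Ω·m
A = m/(density·L) = 2070/(8850×960) = 2.4364e-04 m²
R = ρL/A = (1.68×10^-8)(960)/(2.4364e-04) = 0.06619 Ω
V = IR = 167 × 0.06619 = 11.1 V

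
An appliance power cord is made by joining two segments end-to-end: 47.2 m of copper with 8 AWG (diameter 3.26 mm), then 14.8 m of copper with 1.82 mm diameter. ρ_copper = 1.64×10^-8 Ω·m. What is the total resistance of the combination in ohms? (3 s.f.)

Segment 1: A = π(3.26/2 mm)² = π(1.6300e-03 m)² = 8.347e-06 m²
R₁ = ρL/A = (1.64×10^-8)(47.2)/(8.347e-06) = 0.09274 Ω
Segment 2: A = π(d/2)² = π(9.1000e-04 m)² = 2.602e-06 m²
R₂ = (1.64×10^-8)(14.8)/(2.602e-06) = 0.0933 Ω
R = R₁ + R₂ = 0.186 Ω

0.186 Ω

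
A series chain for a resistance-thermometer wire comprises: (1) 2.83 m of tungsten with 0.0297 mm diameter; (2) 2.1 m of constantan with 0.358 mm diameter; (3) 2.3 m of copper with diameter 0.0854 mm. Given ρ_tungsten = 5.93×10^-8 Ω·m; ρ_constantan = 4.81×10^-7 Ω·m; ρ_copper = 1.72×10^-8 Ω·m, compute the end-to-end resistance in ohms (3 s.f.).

Seg 1: A = π(d/2)² = π(1.4850e-05 m)² = 6.928e-10 m²
R_1 = (5.93×10^-8)(2.83)/(6.928e-10) = 242.2 Ω
Seg 2: A = π(d/2)² = π(1.7900e-04 m)² = 1.007e-07 m²
R_2 = (4.81×10^-7)(2.1)/(1.007e-07) = 10.03 Ω
Seg 3: A = π(d/2)² = π(4.2700e-05 m)² = 5.728e-09 m²
R_3 = (1.72×10^-8)(2.3)/(5.728e-09) = 6.906 Ω
R_total = R_1 + R_2 + R_3 = 259 Ω

259 Ω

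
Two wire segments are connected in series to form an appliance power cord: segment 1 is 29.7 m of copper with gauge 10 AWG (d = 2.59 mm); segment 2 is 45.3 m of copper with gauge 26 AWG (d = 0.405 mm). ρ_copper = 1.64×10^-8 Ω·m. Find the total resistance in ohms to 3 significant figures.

5.86 Ω

Segment 1: A = π(2.59/2 mm)² = π(1.2950e-03 m)² = 5.269e-06 m²
R₁ = ρL/A = (1.64×10^-8)(29.7)/(5.269e-06) = 0.09245 Ω
Segment 2: A = π(0.405/2 mm)² = π(2.0250e-04 m)² = 1.288e-07 m²
R₂ = (1.64×10^-8)(45.3)/(1.288e-07) = 5.767 Ω
R = R₁ + R₂ = 5.86 Ω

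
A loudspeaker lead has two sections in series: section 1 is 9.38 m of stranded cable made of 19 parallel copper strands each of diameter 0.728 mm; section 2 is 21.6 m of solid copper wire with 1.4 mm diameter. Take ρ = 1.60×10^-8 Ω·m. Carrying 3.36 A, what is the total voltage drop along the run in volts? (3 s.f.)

0.818 V

Section 1: A_strand = π(3.6400e-04)² = 4.162e-07 m²; R₁ = ρL/(N·A_s) = (1.60×10^-8)(9.38)/(19×4.162e-07) = 0.01898 Ω
Section 2: A = π(d/2)² = π(7.0000e-04 m)² = 1.539e-06 m²
R₂ = (1.60×10^-8)(21.6)/(1.539e-06) = 0.2245 Ω
R = R₁ + R₂ = 0.2435 Ω
V = IR = 3.36 × 0.2435 = 0.818 V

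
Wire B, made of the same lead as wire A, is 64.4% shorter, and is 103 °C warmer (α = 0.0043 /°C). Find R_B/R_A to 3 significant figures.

0.514

R ∝ ρL/d² with ρ ∝ (1+αΔT), so R_B/R_A = (1 − 64.4/100) × (1 + 0.0043×103)
= 0.356 × 1.443 = 0.514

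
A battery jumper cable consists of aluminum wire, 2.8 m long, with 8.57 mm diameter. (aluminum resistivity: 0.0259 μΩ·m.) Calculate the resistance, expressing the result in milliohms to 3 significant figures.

1.26 mΩ

ρ = 0.0259 μΩ·m = 2.59×10^-8 Ω·m
A = π(d/2)² = π(4.2850e-03 m)² = 5.768e-05 m²
R = ρL/A = (2.59×10^-8)(2.8 m)/(5.768e-05 m²) = 1.26 mΩ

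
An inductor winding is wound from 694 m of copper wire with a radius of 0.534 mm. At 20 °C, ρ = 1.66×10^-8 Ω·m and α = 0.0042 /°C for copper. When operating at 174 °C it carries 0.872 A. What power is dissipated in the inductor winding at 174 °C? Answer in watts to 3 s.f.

16.1 W

A = πr² = π(5.3400e-04 m)² = 8.958e-07 m²
R₍20₎ = ρL/A = (1.66×10^-8)(694)/(8.958e-07) = 12.86 Ω
R₍174₎ = R₍20₎(1 + αΔT) = 12.86 × (1 + 0.0042×154) = 21.18 Ω
P = I²R = (0.872)² × 21.18 = 16.1 W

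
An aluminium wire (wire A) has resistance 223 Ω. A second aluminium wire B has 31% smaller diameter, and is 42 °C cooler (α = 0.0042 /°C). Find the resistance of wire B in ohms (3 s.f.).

R ∝ ρL/d² with ρ ∝ (1+αΔT), so R_B/R_A = (1 − 31/100)⁻² × (1 − 0.0042×42)
= 2.1 × 0.8236 = 1.73
R_B = 1.73 × 223 = 386 Ω

386 Ω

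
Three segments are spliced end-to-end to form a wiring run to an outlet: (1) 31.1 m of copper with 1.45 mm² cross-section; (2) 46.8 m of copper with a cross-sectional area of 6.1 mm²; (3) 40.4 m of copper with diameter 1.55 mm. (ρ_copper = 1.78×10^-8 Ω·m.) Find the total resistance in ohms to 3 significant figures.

0.899 Ω

Seg 1: A = 1.45 mm² = 1.450e-06 m²
R_1 = (1.78×10^-8)(31.1)/(1.450e-06) = 0.3818 Ω
Seg 2: A = 6.1 mm² = 6.100e-06 m²
R_2 = (1.78×10^-8)(46.8)/(6.100e-06) = 0.1366 Ω
Seg 3: A = π(d/2)² = π(7.7500e-04 m)² = 1.887e-06 m²
R_3 = (1.78×10^-8)(40.4)/(1.887e-06) = 0.3811 Ω
R_total = R_1 + R_2 + R_3 = 0.899 Ω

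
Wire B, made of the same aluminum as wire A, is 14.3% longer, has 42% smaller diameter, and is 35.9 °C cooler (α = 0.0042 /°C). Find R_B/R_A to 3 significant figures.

2.89

R ∝ ρL/d² with ρ ∝ (1+αΔT), so R_B/R_A = (1 + 14.3/100) × (1 − 42/100)⁻² × (1 − 0.0042×35.9)
= 1.143 × 2.973 × 0.8492 = 2.89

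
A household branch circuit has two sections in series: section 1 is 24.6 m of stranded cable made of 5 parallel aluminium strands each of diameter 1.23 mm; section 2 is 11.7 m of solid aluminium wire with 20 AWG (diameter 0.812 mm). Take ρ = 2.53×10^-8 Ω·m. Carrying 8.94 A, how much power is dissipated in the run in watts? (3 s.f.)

Section 1: A_strand = π(6.1500e-04)² = 1.188e-06 m²; R₁ = ρL/(N·A_s) = (2.53×10^-8)(24.6)/(5×1.188e-06) = 0.1048 Ω
Section 2: A = π(0.812/2 mm)² = π(4.0600e-04 m)² = 5.178e-07 m²
R₂ = (2.53×10^-8)(11.7)/(5.178e-07) = 0.5716 Ω
R = R₁ + R₂ = 0.6764 Ω
P = I²R = (8.94)² × 0.6764 = 54.1 W

54.1 W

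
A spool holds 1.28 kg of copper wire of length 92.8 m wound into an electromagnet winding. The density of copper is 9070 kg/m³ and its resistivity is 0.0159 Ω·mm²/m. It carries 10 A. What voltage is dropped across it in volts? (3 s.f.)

9.70 V

ρ = 0.0159 Ω·mm²/m = 1.59×10^-8 Ω·m
A = m/(density·L) = 1.28/(9070×92.8) = 1.5207e-06 m²
R = ρL/A = (1.59×10^-8)(92.8)/(1.5207e-06) = 0.9703 Ω
V = IR = 10 × 0.9703 = 9.70 V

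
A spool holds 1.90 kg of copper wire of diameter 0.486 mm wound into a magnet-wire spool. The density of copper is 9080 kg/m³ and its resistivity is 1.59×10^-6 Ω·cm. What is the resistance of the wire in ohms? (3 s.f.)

96.7 Ω

ρ = 1.59×10^-6 Ω·cm = 1.59×10^-8 Ω·m
A = π(d/2)² = π(2.4300e-04 m)² = 1.8551e-07 m²
L = m/(density·A) = 1.9/(9080×1.8551e-07) = 1128 m
R = ρL/A = (1.59×10^-8)(1128)/(1.8551e-07) = 96.7 Ω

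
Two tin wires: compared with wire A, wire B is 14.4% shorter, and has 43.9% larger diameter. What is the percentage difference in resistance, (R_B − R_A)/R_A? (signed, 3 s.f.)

-58.7%

R ∝ L/d², so R_B/R_A = (1 − 14.4/100) × (1 + 43.9/100)⁻²
= 0.856 × 0.4829 = 0.4134
(R_B − R_A)/R_A = 0.4134 − 1 = -58.7%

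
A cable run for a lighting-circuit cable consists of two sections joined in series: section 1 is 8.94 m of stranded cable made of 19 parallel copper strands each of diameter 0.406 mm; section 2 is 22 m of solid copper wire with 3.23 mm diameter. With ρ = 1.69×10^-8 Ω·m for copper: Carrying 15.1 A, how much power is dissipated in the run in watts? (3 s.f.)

Section 1: A_strand = π(2.0300e-04)² = 1.295e-07 m²; R₁ = ρL/(N·A_s) = (1.69×10^-8)(8.94)/(19×1.295e-07) = 0.06142 Ω
Section 2: A = π(d/2)² = π(1.6150e-03 m)² = 8.194e-06 m²
R₂ = (1.69×10^-8)(22)/(8.194e-06) = 0.04537 Ω
R = R₁ + R₂ = 0.1068 Ω
P = I²R = (15.1)² × 0.1068 = 24.4 W

24.4 W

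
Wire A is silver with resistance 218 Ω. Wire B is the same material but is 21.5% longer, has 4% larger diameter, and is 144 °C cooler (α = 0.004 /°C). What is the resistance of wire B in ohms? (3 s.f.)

R ∝ ρL/d² with ρ ∝ (1+αΔT), so R_B/R_A = (1 + 21.5/100) × (1 + 4/100)⁻² × (1 − 0.004×144)
= 1.215 × 0.9246 × 0.424 = 0.4763
R_B = 0.4763 × 218 = 104 Ω

104 Ω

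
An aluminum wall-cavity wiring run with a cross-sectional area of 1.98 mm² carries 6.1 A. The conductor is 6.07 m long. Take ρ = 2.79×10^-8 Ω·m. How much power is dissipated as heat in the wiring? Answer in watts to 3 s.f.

A = 1.98 mm² = 1.980e-06 m²
R = ρL/A = (2.79×10^-8)(6.07)/(1.980e-06) = 0.08553 Ω
P = I²R = (6.1)² × 0.08553 = 3.18 W

3.18 W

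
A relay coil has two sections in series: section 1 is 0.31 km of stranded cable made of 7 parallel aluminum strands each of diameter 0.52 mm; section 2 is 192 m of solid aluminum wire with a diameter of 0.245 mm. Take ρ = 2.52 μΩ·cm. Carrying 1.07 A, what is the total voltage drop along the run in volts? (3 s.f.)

ρ = 2.52 μΩ·cm = 2.52×10^-8 Ω·m
Section 1: A_strand = π(2.6000e-04)² = 2.124e-07 m²; R₁ = ρL/(N·A_s) = (2.52×10^-8)(310)/(7×2.124e-07) = 5.255 Ω
Section 2: A = π(d/2)² = π(1.2250e-04 m)² = 4.714e-08 m²
R₂ = (2.52×10^-8)(192)/(4.714e-08) = 102.6 Ω
R = R₁ + R₂ = 107.9 Ω
V = IR = 1.07 × 107.9 = 115 V

115 V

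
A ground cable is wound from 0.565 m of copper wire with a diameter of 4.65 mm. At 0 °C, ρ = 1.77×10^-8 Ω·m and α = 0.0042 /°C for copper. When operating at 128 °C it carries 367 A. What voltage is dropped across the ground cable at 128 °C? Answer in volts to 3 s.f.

A = π(d/2)² = π(2.3250e-03 m)² = 1.698e-05 m²
R₍0₎ = ρL/A = (1.77×10^-8)(0.565)/(1.698e-05) = 5.889×10^-4 Ω
R₍128₎ = R₍0₎(1 + αΔT) = 5.889×10^-4 × (1 + 0.0042×128) = 9.055×10^-4 Ω
V = IR = 367 × 9.055×10^-4 = 0.332 V

0.332 V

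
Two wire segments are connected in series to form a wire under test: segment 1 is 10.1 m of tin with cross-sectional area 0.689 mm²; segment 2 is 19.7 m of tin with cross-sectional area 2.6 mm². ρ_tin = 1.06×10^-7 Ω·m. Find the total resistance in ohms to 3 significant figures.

2.36 Ω

Segment 1: A = 0.689 mm² = 6.890e-07 m²
R₁ = ρL/A = (1.06×10^-7)(10.1)/(6.890e-07) = 1.554 Ω
Segment 2: A = 2.6 mm² = 2.600e-06 m²
R₂ = (1.06×10^-7)(19.7)/(2.600e-06) = 0.8032 Ω
R = R₁ + R₂ = 2.36 Ω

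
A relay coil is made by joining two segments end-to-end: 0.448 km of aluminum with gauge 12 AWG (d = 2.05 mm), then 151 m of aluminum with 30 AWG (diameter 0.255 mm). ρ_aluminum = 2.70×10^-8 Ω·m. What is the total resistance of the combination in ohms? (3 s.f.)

Segment 1: A = π(2.05/2 mm)² = π(1.0250e-03 m)² = 3.301e-06 m²
R₁ = ρL/A = (2.70×10^-8)(448)/(3.301e-06) = 3.665 Ω
Segment 2: A = π(0.255/2 mm)² = π(1.2750e-04 m)² = 5.107e-08 m²
R₂ = (2.70×10^-8)(151)/(5.107e-08) = 79.83 Ω
R = R₁ + R₂ = 83.5 Ω

83.5 Ω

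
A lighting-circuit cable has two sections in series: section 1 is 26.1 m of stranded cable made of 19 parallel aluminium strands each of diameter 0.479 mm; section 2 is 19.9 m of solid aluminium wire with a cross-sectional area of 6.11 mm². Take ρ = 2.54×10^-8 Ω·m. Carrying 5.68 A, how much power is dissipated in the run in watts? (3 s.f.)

Section 1: A_strand = π(2.3950e-04)² = 1.802e-07 m²; R₁ = ρL/(N·A_s) = (2.54×10^-8)(26.1)/(19×1.802e-07) = 0.1936 Ω
Section 2: A = 6.11 mm² = 6.110e-06 m²
R₂ = (2.54×10^-8)(19.9)/(6.110e-06) = 0.08273 Ω
R = R₁ + R₂ = 0.2764 Ω
P = I²R = (5.68)² × 0.2764 = 8.92 W

8.92 W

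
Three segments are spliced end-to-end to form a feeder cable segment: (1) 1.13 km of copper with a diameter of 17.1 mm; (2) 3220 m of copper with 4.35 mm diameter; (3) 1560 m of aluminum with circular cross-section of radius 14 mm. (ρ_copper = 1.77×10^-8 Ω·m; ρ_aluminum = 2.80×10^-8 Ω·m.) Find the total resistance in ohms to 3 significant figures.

Seg 1: A = π(d/2)² = π(8.5500e-03 m)² = 2.297e-04 m²
R_1 = (1.77×10^-8)(1130)/(2.297e-04) = 0.08709 Ω
Seg 2: A = π(d/2)² = π(2.1750e-03 m)² = 1.486e-05 m²
R_2 = (1.77×10^-8)(3220)/(1.486e-05) = 3.835 Ω
Seg 3: A = πr² = π(1.4000e-02 m)² = 6.158e-04 m²
R_3 = (2.80×10^-8)(1560)/(6.158e-04) = 0.07094 Ω
R_total = R_1 + R_2 + R_3 = 3.99 Ω

3.99 Ω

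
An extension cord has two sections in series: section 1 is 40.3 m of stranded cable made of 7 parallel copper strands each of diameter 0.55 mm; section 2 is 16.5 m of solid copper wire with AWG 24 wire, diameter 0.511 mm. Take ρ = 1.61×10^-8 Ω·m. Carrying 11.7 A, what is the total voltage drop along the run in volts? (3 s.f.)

19.7 V

Section 1: A_strand = π(2.7500e-04)² = 2.376e-07 m²; R₁ = ρL/(N·A_s) = (1.61×10^-8)(40.3)/(7×2.376e-07) = 0.3901 Ω
Section 2: A = π(0.511/2 mm)² = π(2.5550e-04 m)² = 2.051e-07 m²
R₂ = (1.61×10^-8)(16.5)/(2.051e-07) = 1.295 Ω
R = R₁ + R₂ = 1.685 Ω
V = IR = 11.7 × 1.685 = 19.7 V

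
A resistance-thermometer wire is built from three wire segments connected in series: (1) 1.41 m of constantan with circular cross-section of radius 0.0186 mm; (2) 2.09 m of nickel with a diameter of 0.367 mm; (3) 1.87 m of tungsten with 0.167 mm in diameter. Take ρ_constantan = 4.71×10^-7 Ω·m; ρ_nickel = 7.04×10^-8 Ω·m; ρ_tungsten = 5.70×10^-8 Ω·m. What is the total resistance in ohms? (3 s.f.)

Seg 1: A = πr² = π(1.8600e-05 m)² = 1.087e-09 m²
R_1 = (4.71×10^-7)(1.41)/(1.087e-09) = 611 Ω
Seg 2: A = π(d/2)² = π(1.8350e-04 m)² = 1.058e-07 m²
R_2 = (7.04×10^-8)(2.09)/(1.058e-07) = 1.391 Ω
Seg 3: A = π(d/2)² = π(8.3500e-05 m)² = 2.190e-08 m²
R_3 = (5.70×10^-8)(1.87)/(2.190e-08) = 4.866 Ω
R_total = R_1 + R_2 + R_3 = 617 Ω

617 Ω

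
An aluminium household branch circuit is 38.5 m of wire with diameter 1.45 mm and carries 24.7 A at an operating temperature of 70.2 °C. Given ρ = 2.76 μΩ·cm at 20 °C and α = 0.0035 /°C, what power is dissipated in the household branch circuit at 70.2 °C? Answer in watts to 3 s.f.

462 W

ρ = 2.76 μΩ·cm = 2.76×10^-8 Ω·m
A = π(d/2)² = π(7.2500e-04 m)² = 1.651e-06 m²
R₍20₎ = ρL/A = (2.76×10^-8)(38.5)/(1.651e-06) = 0.6435 Ω
R₍70.2₎ = R₍20₎(1 + αΔT) = 0.6435 × (1 + 0.0035×50.2) = 0.7566 Ω
P = I²R = (24.7)² × 0.7566 = 462 W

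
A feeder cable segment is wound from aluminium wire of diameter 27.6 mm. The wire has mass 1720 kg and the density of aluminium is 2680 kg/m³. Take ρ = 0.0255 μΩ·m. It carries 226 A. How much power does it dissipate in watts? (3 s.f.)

2340 W

ρ = 0.0255 μΩ·m = 2.55×10^-8 Ω·m
A = π(d/2)² = π(1.3800e-02 m)² = 5.9828e-04 m²
L = m/(density·A) = 1720/(2680×5.9828e-04) = 1073 m
R = ρL/A = (2.55×10^-8)(1073)/(5.9828e-04) = 0.04572 Ω
P = I²R = (226)² × 0.04572 = 2340 W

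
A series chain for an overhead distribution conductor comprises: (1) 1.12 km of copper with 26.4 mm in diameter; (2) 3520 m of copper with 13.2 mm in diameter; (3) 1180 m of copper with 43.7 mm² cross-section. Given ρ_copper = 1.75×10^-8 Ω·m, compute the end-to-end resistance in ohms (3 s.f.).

Seg 1: A = π(d/2)² = π(1.3200e-02 m)² = 5.474e-04 m²
R_1 = (1.75×10^-8)(1120)/(5.474e-04) = 0.03581 Ω
Seg 2: A = π(d/2)² = π(6.6000e-03 m)² = 1.368e-04 m²
R_2 = (1.75×10^-8)(3520)/(1.368e-04) = 0.4501 Ω
Seg 3: A = 43.7 mm² = 4.370e-05 m²
R_3 = (1.75×10^-8)(1180)/(4.370e-05) = 0.4725 Ω
R_total = R_1 + R_2 + R_3 = 0.958 Ω

0.958 Ω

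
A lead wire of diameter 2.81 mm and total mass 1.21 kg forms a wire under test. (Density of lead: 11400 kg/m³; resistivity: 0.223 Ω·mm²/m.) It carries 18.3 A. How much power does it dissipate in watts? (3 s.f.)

ρ = 0.223 Ω·mm²/m = 2.23×10^-7 Ω·m
A = π(d/2)² = π(1.4050e-03 m)² = 6.2016e-06 m²
L = m/(density·A) = 1.21/(11400×6.2016e-06) = 17.12 m
R = ρL/A = (2.23×10^-7)(17.12)/(6.2016e-06) = 0.6154 Ω
P = I²R = (18.3)² × 0.6154 = 206 W

206 W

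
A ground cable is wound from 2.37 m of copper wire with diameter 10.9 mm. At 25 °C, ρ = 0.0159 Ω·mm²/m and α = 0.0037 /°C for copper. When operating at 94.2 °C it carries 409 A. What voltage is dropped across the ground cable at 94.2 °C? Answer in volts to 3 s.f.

ρ = 0.0159 Ω·mm²/m = 1.59×10^-8 Ω·m
A = π(d/2)² = π(5.4500e-03 m)² = 9.331e-05 m²
R₍25₎ = ρL/A = (1.59×10^-8)(2.37)/(9.331e-05) = 4.038×10^-4 Ω
R₍94.2₎ = R₍25₎(1 + αΔT) = 4.038×10^-4 × (1 + 0.0037×69.2) = 5.072×10^-4 Ω
V = IR = 409 × 5.072×10^-4 = 0.207 V

0.207 V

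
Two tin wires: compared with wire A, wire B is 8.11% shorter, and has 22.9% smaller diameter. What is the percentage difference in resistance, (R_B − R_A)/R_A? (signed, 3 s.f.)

R ∝ L/d², so R_B/R_A = (1 − 8.11/100) × (1 − 22.9/100)⁻²
= 0.9189 × 1.682 = 1.546
(R_B − R_A)/R_A = 1.546 − 1 = 54.6%

54.6%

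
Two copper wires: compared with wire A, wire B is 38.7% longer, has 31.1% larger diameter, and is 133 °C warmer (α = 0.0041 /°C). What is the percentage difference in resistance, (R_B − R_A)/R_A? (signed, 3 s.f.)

24.7%

R ∝ ρL/d² with ρ ∝ (1+αΔT), so R_B/R_A = (1 + 38.7/100) × (1 + 31.1/100)⁻² × (1 + 0.0041×133)
= 1.387 × 0.5818 × 1.545 = 1.247
(R_B − R_A)/R_A = 1.247 − 1 = 24.7%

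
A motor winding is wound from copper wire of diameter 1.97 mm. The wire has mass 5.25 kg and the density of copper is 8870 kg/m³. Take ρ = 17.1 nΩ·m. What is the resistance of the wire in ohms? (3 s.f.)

ρ = 17.1 nΩ·m = 1.71×10^-8 Ω·m
A = π(d/2)² = π(9.8500e-04 m)² = 3.0481e-06 m²
L = m/(density·A) = 5.25/(8870×3.0481e-06) = 194.2 m
R = ρL/A = (1.71×10^-8)(194.2)/(3.0481e-06) = 1.09 Ω

1.09 Ω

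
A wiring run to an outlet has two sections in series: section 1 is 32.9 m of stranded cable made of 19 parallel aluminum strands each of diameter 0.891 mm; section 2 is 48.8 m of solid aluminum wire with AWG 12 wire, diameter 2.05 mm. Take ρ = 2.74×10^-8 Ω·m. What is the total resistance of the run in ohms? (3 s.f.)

0.481 Ω

Section 1: A_strand = π(4.4550e-04)² = 6.235e-07 m²; R₁ = ρL/(N·A_s) = (2.74×10^-8)(32.9)/(19×6.235e-07) = 0.07609 Ω
Section 2: A = π(2.05/2 mm)² = π(1.0250e-03 m)² = 3.301e-06 m²
R₂ = (2.74×10^-8)(48.8)/(3.301e-06) = 0.4051 Ω
R = R₁ + R₂ = 0.481 Ω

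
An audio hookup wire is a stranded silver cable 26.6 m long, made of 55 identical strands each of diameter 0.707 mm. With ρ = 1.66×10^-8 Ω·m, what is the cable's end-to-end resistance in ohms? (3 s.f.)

A_strand = π(3.5350e-04 m)² = 3.926e-07 m²
R_strand = ρL/A = (1.66×10^-8)(26.6)/(3.926e-07) = 1.125 Ω
R_total = R_strand/N = 1.125/55 = 0.0205 Ω

0.0205 Ω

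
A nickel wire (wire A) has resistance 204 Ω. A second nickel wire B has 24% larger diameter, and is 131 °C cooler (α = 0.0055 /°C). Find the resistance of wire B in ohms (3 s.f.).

37.1 Ω

R ∝ ρL/d² with ρ ∝ (1+αΔT), so R_B/R_A = (1 + 24/100)⁻² × (1 − 0.0055×131)
= 0.6504 × 0.2795 = 0.1818
R_B = 0.1818 × 204 = 37.1 Ω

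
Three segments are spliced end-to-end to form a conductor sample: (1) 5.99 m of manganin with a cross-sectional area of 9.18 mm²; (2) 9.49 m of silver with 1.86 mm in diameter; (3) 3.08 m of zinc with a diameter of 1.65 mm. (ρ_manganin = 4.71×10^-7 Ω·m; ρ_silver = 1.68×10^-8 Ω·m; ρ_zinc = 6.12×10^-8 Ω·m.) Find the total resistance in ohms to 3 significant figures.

Seg 1: A = 9.18 mm² = 9.180e-06 m²
R_1 = (4.71×10^-7)(5.99)/(9.180e-06) = 0.3073 Ω
Seg 2: A = π(d/2)² = π(9.3000e-04 m)² = 2.717e-06 m²
R_2 = (1.68×10^-8)(9.49)/(2.717e-06) = 0.05868 Ω
Seg 3: A = π(d/2)² = π(8.2500e-04 m)² = 2.138e-06 m²
R_3 = (6.12×10^-8)(3.08)/(2.138e-06) = 0.08815 Ω
R_total = R_1 + R_2 + R_3 = 0.454 Ω

0.454 Ω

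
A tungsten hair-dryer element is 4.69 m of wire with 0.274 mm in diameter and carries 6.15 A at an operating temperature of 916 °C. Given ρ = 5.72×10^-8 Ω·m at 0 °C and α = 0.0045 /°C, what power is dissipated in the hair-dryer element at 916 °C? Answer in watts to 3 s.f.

A = π(d/2)² = π(1.3700e-04 m)² = 5.896e-08 m²
R₍0₎ = ρL/A = (5.72×10^-8)(4.69)/(5.896e-08) = 4.55 Ω
R₍916₎ = R₍0₎(1 + αΔT) = 4.55 × (1 + 0.0045×916) = 23.3 Ω
P = I²R = (6.15)² × 23.3 = 881 W

881 W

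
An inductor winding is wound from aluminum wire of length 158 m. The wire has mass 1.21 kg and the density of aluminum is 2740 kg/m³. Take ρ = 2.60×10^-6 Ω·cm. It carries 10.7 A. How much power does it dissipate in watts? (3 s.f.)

168 W

ρ = 2.60×10^-6 Ω·cm = 2.60×10^-8 Ω·m
A = m/(density·L) = 1.21/(2740×158) = 2.7950e-06 m²
R = ρL/A = (2.60×10^-8)(158)/(2.7950e-06) = 1.47 Ω
P = I²R = (10.7)² × 1.47 = 168 W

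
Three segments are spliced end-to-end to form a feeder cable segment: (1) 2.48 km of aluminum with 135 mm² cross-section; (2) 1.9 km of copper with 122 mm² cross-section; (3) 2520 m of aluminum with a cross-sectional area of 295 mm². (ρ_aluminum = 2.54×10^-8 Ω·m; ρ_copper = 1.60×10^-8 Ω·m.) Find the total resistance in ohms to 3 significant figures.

0.933 Ω

Seg 1: A = 135 mm² = 1.350e-04 m²
R_1 = (2.54×10^-8)(2480)/(1.350e-04) = 0.4666 Ω
Seg 2: A = 122 mm² = 1.220e-04 m²
R_2 = (1.60×10^-8)(1900)/(1.220e-04) = 0.2492 Ω
Seg 3: A = 295 mm² = 2.950e-04 m²
R_3 = (2.54×10^-8)(2520)/(2.950e-04) = 0.217 Ω
R_total = R_1 + R_2 + R_3 = 0.933 Ω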